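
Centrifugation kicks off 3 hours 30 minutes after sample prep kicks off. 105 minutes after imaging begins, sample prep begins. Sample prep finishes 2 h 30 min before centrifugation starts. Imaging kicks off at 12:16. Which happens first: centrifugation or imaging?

imaging

Sample prep starts at 12:16 + 105 min = 14:01.
Centrifugation starts at 14:01 + 210 min = 17:31.
Centrifugation starts at 17:31 and imaging starts at 12:16, so imaging is first.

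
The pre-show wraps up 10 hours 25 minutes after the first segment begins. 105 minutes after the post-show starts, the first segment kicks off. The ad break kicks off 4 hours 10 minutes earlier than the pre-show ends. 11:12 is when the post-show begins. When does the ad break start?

The first segment starts at 11:12 + 105 min = 12:57.
The pre-show ends at 12:57 + 625 min = 23:22.
The ad break starts at 23:22 − 250 min = 19:12.

19:12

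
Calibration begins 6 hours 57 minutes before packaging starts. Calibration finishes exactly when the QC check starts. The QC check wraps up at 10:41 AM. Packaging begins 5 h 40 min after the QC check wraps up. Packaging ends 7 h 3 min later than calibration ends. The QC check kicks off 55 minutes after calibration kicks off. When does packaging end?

Packaging starts at 10:41 AM + 340 min = 4:21 PM.
Calibration starts at 4:21 PM − 417 min = 9:24 AM.
The QC check starts at 9:24 AM + 55 min = 10:19 AM.
So calibration ends at 10:19 AM.
Packaging ends at 10:19 AM + 423 min = 5:22 PM.

5:22 PM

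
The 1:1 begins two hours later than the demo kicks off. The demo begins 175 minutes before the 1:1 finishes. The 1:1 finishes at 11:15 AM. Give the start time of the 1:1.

The demo starts at 11:15 AM − 175 min = 8:20 AM.
The 1:1 starts at 8:20 AM + 120 min = 10:20 AM.

10:20 AM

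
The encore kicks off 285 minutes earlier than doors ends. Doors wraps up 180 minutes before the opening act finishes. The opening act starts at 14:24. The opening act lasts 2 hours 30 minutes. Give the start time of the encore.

The opening act ends at 14:24 + 150 min = 16:54.
Doors ends at 16:54 − 180 min = 13:54.
The encore starts at 13:54 − 285 min = 09:09.

09:09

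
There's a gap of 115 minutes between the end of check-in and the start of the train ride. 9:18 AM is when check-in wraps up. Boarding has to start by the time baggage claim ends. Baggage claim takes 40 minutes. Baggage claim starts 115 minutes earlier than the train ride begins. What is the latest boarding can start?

9:58 AM

The train ride starts at 9:18 AM + 115 min = 11:13 AM.
Baggage claim starts at 11:13 AM − 115 min = 9:18 AM.
Baggage claim ends at 9:18 AM + 40 min = 9:58 AM.
Boarding is bounded by baggage claim, so the latest it can start is 9:58 AM.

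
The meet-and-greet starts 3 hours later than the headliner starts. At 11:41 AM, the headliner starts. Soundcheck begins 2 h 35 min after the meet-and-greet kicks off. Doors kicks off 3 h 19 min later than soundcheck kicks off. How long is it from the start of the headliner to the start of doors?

The meet-and-greet starts at 11:41 AM + 180 min = 2:41 PM.
Soundcheck starts at 2:41 PM + 155 min = 5:16 PM.
Doors starts at 5:16 PM + 199 min = 8:35 PM.
From 11:41 AM to 8:35 PM is 8 hours 54 minutes.

8 hours 54 minutes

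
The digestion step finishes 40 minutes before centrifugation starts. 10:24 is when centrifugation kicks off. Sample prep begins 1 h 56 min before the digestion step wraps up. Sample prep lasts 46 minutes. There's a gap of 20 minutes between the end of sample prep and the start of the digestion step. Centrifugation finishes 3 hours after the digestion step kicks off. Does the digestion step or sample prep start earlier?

The digestion step ends at 10:24 − 40 min = 09:44.
Sample prep starts at 09:44 − 116 min = 07:48.
Sample prep ends at 07:48 + 46 min = 08:34.
The digestion step starts at 08:34 + 20 min = 08:54.
The digestion step starts at 08:54 and sample prep starts at 07:48, so sample prep is first.

sample prep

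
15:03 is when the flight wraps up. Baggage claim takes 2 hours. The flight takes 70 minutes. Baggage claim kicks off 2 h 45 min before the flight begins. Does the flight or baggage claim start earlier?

baggage claim

The flight starts at 15:03 − 70 min = 13:53.
Baggage claim starts at 13:53 − 165 min = 11:08.
The flight starts at 13:53 and baggage claim starts at 11:08, so baggage claim is first.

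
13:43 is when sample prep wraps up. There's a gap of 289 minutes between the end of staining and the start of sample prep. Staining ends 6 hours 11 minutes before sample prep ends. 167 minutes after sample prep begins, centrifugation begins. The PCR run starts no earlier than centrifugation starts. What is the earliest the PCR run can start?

Staining ends at 13:43 − 371 min = 07:32.
Sample prep starts at 07:32 + 289 min = 12:21.
Centrifugation starts at 12:21 + 167 min = 15:08.
The PCR run is bounded by centrifugation, so the earliest it can start is 15:08.

15:08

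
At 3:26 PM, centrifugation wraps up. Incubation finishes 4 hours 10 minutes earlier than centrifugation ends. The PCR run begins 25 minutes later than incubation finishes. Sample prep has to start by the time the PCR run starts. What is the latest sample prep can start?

11:41 AM

Incubation ends at 3:26 PM − 250 min = 11:16 AM.
The PCR run starts at 11:16 AM + 25 min = 11:41 AM.
Sample prep is bounded by the PCR run, so the latest it can start is 11:41 AM.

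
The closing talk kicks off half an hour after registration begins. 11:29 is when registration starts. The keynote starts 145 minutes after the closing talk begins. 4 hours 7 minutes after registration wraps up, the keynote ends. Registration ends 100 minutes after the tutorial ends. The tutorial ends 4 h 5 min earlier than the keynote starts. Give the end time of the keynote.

The closing talk starts at 11:29 + 30 min = 11:59.
The keynote starts at 11:59 + 145 min = 14:24.
The tutorial ends at 14:24 − 245 min = 10:19.
Registration ends at 10:19 + 100 min = 11:59.
The keynote ends at 11:59 + 247 min = 16:06.

16:06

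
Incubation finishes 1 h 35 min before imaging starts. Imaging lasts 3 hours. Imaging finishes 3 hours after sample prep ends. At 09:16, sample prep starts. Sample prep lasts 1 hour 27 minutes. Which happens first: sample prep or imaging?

sample prep

Sample prep ends at 09:16 + 87 min = 10:43.
Imaging ends at 10:43 + 180 min = 13:43.
Imaging starts at 13:43 − 180 min = 10:43.
Sample prep starts at 09:16 and imaging starts at 10:43, so sample prep is first.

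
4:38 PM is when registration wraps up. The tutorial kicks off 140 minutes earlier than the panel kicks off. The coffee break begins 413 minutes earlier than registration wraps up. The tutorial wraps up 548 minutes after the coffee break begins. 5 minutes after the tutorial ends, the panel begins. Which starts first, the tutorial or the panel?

the tutorial

The coffee break starts at 4:38 PM − 413 min = 9:45 AM.
The tutorial ends at 9:45 AM + 548 min = 6:53 PM.
The panel starts at 6:53 PM + 5 min = 6:58 PM.
The tutorial starts at 6:58 PM − 140 min = 4:38 PM.
The tutorial starts at 4:38 PM and the panel starts at 6:58 PM, so the tutorial is first.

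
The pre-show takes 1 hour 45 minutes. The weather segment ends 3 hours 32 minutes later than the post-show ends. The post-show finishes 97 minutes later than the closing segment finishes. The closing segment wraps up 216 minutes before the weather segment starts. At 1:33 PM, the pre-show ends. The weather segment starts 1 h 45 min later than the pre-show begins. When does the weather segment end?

3:06 PM

The pre-show starts at 1:33 PM − 105 min = 11:48 AM.
The weather segment starts at 11:48 AM + 105 min = 1:33 PM.
The closing segment ends at 1:33 PM − 216 min = 9:57 AM.
The post-show ends at 9:57 AM + 97 min = 11:34 AM.
The weather segment ends at 11:34 AM + 212 min = 3:06 PM.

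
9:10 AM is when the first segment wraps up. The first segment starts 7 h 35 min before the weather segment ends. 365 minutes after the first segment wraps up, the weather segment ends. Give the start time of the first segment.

7:40 AM

The weather segment ends at 9:10 AM + 365 min = 3:15 PM.
The first segment starts at 3:15 PM − 455 min = 7:40 AM.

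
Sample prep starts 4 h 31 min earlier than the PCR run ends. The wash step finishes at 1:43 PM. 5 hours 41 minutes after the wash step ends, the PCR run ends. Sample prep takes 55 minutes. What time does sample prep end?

The PCR run ends at 1:43 PM + 341 min = 7:24 PM.
Sample prep starts at 7:24 PM − 271 min = 2:53 PM.
Sample prep ends at 2:53 PM + 55 min = 3:48 PM.

3:48 PM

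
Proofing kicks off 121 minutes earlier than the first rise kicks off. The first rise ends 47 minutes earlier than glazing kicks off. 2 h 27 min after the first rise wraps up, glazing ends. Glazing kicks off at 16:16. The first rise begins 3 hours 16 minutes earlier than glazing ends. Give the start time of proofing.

The first rise ends at 16:16 − 47 min = 15:29.
Glazing ends at 15:29 + 147 min = 17:56.
The first rise starts at 17:56 − 196 min = 14:40.
Proofing starts at 14:40 − 121 min = 12:39.

12:39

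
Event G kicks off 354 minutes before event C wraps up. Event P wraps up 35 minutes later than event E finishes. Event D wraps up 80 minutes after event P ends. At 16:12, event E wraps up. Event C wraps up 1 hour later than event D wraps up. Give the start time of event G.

Event P ends at 16:12 + 35 min = 16:47.
Event D ends at 16:47 + 80 min = 18:07.
Event C ends at 18:07 + 60 min = 19:07.
Event G starts at 19:07 − 354 min = 13:13.

13:13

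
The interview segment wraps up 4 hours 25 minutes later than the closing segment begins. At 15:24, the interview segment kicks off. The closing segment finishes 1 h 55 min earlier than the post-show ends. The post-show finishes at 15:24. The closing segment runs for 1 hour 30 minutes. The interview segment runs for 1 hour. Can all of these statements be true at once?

The closing segment ends at 15:24 − 115 min = 13:29.
The closing segment starts at 13:29 − 90 min = 11:59.
The interview segment ends at 11:59 + 265 min = 16:24.
The interview segment starts at 16:24 − 60 min = 15:24.
That matches the stated 15:24, so the schedule is consistent.

Yes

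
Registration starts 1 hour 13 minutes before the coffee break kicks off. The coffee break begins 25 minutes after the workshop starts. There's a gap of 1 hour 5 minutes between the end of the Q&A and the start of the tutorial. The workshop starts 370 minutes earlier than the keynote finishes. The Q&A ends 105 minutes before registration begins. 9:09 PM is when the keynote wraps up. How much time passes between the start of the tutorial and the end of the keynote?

The workshop starts at 9:09 PM − 370 min = 2:59 PM.
The coffee break starts at 2:59 PM + 25 min = 3:24 PM.
Registration starts at 3:24 PM − 73 min = 2:11 PM.
The Q&A ends at 2:11 PM − 105 min = 12:26 PM.
The tutorial starts at 12:26 PM + 65 min = 1:31 PM.
From 1:31 PM to 9:09 PM is 7 hours 38 minutes.

7 hours 38 minutes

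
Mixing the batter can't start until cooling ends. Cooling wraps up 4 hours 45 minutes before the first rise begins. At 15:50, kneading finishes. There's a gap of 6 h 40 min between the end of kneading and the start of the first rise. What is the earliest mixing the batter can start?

The first rise starts at 15:50 + 400 min = 22:30.
Cooling ends at 22:30 − 285 min = 17:45.
Mixing the batter is bounded by cooling, so the earliest it can start is 17:45.

17:45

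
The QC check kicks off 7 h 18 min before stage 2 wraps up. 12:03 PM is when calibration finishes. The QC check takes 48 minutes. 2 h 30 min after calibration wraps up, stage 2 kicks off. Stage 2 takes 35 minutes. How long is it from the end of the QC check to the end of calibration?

Stage 2 starts at 12:03 PM + 150 min = 2:33 PM.
Stage 2 ends at 2:33 PM + 35 min = 3:08 PM.
The QC check starts at 3:08 PM − 438 min = 7:50 AM.
The QC check ends at 7:50 AM + 48 min = 8:38 AM.
From 8:38 AM to 12:03 PM is 3 h 25 min.

3 h 25 min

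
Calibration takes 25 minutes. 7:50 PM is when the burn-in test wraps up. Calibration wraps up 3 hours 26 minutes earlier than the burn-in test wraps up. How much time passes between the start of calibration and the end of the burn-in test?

3 hours 51 minutes

Calibration ends at 7:50 PM − 206 min = 4:24 PM.
Calibration starts at 4:24 PM − 25 min = 3:59 PM.
From 3:59 PM to 7:50 PM is 3 hours 51 minutes.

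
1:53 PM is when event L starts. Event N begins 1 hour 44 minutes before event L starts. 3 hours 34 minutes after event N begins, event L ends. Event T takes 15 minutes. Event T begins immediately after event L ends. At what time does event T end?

3:58 PM

Event N starts at 1:53 PM − 104 min = 12:09 PM.
Event L ends at 12:09 PM + 214 min = 3:43 PM.
So event T starts at 3:43 PM.
Event T ends at 3:43 PM + 15 min = 3:58 PM.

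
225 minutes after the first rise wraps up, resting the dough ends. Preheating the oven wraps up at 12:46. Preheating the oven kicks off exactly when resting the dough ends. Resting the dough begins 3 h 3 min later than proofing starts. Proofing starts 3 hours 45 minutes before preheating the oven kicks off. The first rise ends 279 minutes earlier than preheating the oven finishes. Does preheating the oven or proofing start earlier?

The first rise ends at 12:46 − 279 min = 08:07.
Resting the dough ends at 08:07 + 225 min = 11:52.
So preheating the oven starts at 11:52.
Proofing starts at 11:52 − 225 min = 08:07.
Preheating the oven starts at 11:52 and proofing starts at 08:07, so proofing is first.

proofing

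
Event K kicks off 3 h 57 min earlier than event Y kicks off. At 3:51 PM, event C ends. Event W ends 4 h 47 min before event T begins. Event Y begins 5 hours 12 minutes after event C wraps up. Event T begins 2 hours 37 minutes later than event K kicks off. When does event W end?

Event Y starts at 3:51 PM + 312 min = 9:03 PM.
Event K starts at 9:03 PM − 237 min = 5:06 PM.
Event T starts at 5:06 PM + 157 min = 7:43 PM.
Event W ends at 7:43 PM − 287 min = 2:56 PM.

2:56 PM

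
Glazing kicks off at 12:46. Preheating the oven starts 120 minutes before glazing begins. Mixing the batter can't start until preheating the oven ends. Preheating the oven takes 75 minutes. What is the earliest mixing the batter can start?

12:01

Preheating the oven starts at 12:46 − 120 min = 10:46.
Preheating the oven ends at 10:46 + 75 min = 12:01.
Mixing the batter is bounded by preheating the oven, so the earliest it can start is 12:01.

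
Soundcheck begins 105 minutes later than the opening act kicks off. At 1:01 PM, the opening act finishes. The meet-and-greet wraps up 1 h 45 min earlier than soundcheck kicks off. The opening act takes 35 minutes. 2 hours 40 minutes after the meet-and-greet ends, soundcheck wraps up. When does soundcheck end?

3:06 PM

The opening act starts at 1:01 PM − 35 min = 12:26 PM.
Soundcheck starts at 12:26 PM + 105 min = 2:11 PM.
The meet-and-greet ends at 2:11 PM − 105 min = 12:26 PM.
Soundcheck ends at 12:26 PM + 160 min = 3:06 PM.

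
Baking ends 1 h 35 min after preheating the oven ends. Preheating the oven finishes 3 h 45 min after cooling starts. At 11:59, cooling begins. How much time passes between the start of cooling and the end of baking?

Preheating the oven ends at 11:59 + 225 min = 15:44.
Baking ends at 15:44 + 95 min = 17:19.
From 11:59 to 17:19 is 5 h 20 min.

5 h 20 min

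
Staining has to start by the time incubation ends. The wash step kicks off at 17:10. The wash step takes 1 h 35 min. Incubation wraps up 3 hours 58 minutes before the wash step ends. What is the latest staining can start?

The wash step ends at 17:10 + 95 min = 18:45.
Incubation ends at 18:45 − 238 min = 14:47.
Staining is bounded by incubation, so the latest it can start is 14:47.

14:47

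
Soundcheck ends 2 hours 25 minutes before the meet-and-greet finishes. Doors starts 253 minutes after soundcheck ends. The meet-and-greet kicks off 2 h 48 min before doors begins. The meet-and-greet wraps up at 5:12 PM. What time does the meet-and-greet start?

4:12 PM

Soundcheck ends at 5:12 PM − 145 min = 2:47 PM.
Doors starts at 2:47 PM + 253 min = 7:00 PM.
The meet-and-greet starts at 7:00 PM − 168 min = 4:12 PM.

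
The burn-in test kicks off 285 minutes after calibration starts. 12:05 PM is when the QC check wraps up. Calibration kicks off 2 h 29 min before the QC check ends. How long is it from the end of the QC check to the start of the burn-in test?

Calibration starts at 12:05 PM − 149 min = 9:36 AM.
The burn-in test starts at 9:36 AM + 285 min = 2:21 PM.
From 12:05 PM to 2:21 PM is 2 hours 16 minutes.

2 hours 16 minutes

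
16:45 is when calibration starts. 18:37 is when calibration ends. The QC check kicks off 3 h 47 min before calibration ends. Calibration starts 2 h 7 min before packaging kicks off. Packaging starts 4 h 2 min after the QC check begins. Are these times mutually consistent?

Yes

The QC check starts at 18:37 − 227 min = 14:50.
Packaging starts at 14:50 + 242 min = 18:52.
Calibration starts at 18:52 − 127 min = 16:45.
That matches the stated 16:45, so the schedule is consistent.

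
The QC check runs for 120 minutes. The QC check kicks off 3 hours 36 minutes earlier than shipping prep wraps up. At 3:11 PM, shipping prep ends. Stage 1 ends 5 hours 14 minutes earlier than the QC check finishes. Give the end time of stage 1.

8:21 AM

The QC check starts at 3:11 PM − 216 min = 11:35 AM.
The QC check ends at 11:35 AM + 120 min = 1:35 PM.
Stage 1 ends at 1:35 PM − 314 min = 8:21 AM.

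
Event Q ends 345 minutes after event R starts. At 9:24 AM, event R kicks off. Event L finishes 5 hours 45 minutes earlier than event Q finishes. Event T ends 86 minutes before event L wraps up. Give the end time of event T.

7:58 AM

Event Q ends at 9:24 AM + 345 min = 3:09 PM.
Event L ends at 3:09 PM − 345 min = 9:24 AM.
Event T ends at 9:24 AM − 86 min = 7:58 AM.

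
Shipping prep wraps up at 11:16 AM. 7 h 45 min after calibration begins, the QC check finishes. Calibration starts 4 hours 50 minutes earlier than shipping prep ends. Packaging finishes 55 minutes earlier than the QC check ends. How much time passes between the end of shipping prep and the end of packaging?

Calibration starts at 11:16 AM − 290 min = 6:26 AM.
The QC check ends at 6:26 AM + 465 min = 2:11 PM.
Packaging ends at 2:11 PM − 55 min = 1:16 PM.
From 11:16 AM to 1:16 PM is two hours.

two hours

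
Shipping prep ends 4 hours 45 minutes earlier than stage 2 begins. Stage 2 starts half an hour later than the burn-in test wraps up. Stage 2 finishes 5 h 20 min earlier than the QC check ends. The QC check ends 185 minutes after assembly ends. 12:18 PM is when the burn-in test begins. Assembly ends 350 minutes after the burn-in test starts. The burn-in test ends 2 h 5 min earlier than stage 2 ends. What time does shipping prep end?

Assembly ends at 12:18 PM + 350 min = 6:08 PM.
The QC check ends at 6:08 PM + 185 min = 9:13 PM.
Stage 2 ends at 9:13 PM − 320 min = 3:53 PM.
The burn-in test ends at 3:53 PM − 125 min = 1:48 PM.
Stage 2 starts at 1:48 PM + 30 min = 2:18 PM.
Shipping prep ends at 2:18 PM − 285 min = 9:33 AM.

9:33 AM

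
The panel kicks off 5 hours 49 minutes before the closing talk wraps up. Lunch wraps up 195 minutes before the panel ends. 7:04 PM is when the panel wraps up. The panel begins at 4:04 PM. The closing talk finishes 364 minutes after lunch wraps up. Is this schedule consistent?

Lunch ends at 7:04 PM − 195 min = 3:49 PM.
The closing talk ends at 3:49 PM + 364 min = 9:53 PM.
The panel starts at 9:53 PM − 349 min = 4:04 PM.
That matches the stated 4:04 PM, so the schedule is consistent.

Yes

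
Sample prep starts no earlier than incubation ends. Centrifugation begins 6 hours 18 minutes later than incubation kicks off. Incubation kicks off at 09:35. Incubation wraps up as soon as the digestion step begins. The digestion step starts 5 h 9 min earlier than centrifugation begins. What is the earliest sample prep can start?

Centrifugation starts at 09:35 + 378 min = 15:53.
The digestion step starts at 15:53 − 309 min = 10:44.
So incubation ends at 10:44.
Sample prep is bounded by incubation, so the earliest it can start is 10:44.

10:44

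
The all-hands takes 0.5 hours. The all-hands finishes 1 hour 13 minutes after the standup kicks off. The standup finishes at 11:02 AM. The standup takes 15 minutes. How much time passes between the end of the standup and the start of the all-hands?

28 minutes

The standup starts at 11:02 AM − 15 min = 10:47 AM.
The all-hands ends at 10:47 AM + 73 min = 12:00 PM.
The all-hands starts at 12:00 PM − 30 min = 11:30 AM.
From 11:02 AM to 11:30 AM is 28 minutes.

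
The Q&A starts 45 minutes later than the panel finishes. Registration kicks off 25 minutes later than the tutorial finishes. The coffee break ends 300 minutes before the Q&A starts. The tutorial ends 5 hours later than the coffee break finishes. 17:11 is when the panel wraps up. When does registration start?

The Q&A starts at 17:11 + 45 min = 17:56.
The coffee break ends at 17:56 − 300 min = 12:56.
The tutorial ends at 12:56 + 300 min = 17:56.
Registration starts at 17:56 + 25 min = 18:21.

18:21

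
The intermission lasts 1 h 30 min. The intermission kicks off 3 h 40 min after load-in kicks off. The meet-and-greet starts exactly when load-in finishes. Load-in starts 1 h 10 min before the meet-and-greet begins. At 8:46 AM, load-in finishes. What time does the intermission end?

The meet-and-greet starts at 8:46 AM.
Load-in starts at 8:46 AM − 70 min = 7:36 AM.
The intermission starts at 7:36 AM + 220 min = 11:16 AM.
The intermission ends at 11:16 AM + 90 min = 12:46 PM.

12:46 PM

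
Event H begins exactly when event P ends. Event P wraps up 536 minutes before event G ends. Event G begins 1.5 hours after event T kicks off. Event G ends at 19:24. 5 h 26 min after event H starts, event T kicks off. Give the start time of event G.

Event P ends at 19:24 − 536 min = 10:28.
So event H starts at 10:28.
Event T starts at 10:28 + 326 min = 15:54.
Event G starts at 15:54 + 90 min = 17:24.

17:24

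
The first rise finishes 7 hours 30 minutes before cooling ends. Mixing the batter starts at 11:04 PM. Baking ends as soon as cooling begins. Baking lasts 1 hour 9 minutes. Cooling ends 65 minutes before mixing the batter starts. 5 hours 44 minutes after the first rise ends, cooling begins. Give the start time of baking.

7:04 PM

Cooling ends at 11:04 PM − 65 min = 9:59 PM.
The first rise ends at 9:59 PM − 450 min = 2:29 PM.
Cooling starts at 2:29 PM + 344 min = 8:13 PM.
So baking ends at 8:13 PM.
Baking starts at 8:13 PM − 69 min = 7:04 PM.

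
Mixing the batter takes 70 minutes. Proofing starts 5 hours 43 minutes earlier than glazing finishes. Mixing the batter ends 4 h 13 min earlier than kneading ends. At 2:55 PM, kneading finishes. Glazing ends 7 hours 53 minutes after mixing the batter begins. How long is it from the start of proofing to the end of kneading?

Mixing the batter ends at 2:55 PM − 253 min = 10:42 AM.
Mixing the batter starts at 10:42 AM − 70 min = 9:32 AM.
Glazing ends at 9:32 AM + 473 min = 5:25 PM.
Proofing starts at 5:25 PM − 343 min = 11:42 AM.
From 11:42 AM to 2:55 PM is 193 minutes.

193 minutes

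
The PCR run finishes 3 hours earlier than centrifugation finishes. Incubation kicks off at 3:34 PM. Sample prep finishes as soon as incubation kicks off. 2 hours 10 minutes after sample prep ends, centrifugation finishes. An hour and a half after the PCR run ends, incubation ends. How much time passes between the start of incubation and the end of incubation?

Sample prep ends at 3:34 PM.
Centrifugation ends at 3:34 PM + 130 min = 5:44 PM.
The PCR run ends at 5:44 PM − 180 min = 2:44 PM.
Incubation ends at 2:44 PM + 90 min = 4:14 PM.
From 3:34 PM to 4:14 PM is 40 minutes.

40 minutes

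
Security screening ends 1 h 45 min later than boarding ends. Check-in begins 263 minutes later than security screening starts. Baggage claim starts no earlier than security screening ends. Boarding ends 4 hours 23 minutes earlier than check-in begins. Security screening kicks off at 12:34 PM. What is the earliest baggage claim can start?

Check-in starts at 12:34 PM + 263 min = 4:57 PM.
Boarding ends at 4:57 PM − 263 min = 12:34 PM.
Security screening ends at 12:34 PM + 105 min = 2:19 PM.
Baggage claim is bounded by security screening, so the earliest it can start is 2:19 PM.

2:19 PM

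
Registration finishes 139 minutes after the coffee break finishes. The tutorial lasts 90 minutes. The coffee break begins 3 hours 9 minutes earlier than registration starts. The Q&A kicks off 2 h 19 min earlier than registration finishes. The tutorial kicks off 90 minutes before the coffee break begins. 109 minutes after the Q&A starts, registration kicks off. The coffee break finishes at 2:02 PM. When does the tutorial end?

12:42 PM

Registration ends at 2:02 PM + 139 min = 4:21 PM.
The Q&A starts at 4:21 PM − 139 min = 2:02 PM.
Registration starts at 2:02 PM + 109 min = 3:51 PM.
The coffee break starts at 3:51 PM − 189 min = 12:42 PM.
The tutorial starts at 12:42 PM − 90 min = 11:12 AM.
The tutorial ends at 11:12 AM + 90 min = 12:42 PM.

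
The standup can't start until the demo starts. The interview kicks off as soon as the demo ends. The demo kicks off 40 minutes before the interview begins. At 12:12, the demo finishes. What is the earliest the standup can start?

11:32

The interview starts at 12:12.
The demo starts at 12:12 − 40 min = 11:32.
The standup is bounded by the demo, so the earliest it can start is 11:32.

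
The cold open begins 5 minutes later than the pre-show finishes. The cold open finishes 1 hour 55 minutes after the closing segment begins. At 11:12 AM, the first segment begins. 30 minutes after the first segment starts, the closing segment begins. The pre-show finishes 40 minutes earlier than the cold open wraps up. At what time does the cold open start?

The closing segment starts at 11:12 AM + 30 min = 11:42 AM.
The cold open ends at 11:42 AM + 115 min = 1:37 PM.
The pre-show ends at 1:37 PM − 40 min = 12:57 PM.
The cold open starts at 12:57 PM + 5 min = 1:02 PM.

1:02 PM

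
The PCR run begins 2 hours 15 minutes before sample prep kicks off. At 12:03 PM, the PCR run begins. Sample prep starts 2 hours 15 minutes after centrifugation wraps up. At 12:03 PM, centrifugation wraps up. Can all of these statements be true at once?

Sample prep starts at 12:03 PM + 135 min = 2:18 PM.
The PCR run starts at 2:18 PM − 135 min = 12:03 PM.
That matches the stated 12:03 PM, so the schedule is consistent.

Yes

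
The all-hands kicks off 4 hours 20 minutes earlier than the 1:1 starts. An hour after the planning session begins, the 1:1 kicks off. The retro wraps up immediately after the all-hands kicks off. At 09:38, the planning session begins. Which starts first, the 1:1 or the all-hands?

the all-hands

The 1:1 starts at 09:38 + 60 min = 10:38.
The all-hands starts at 10:38 − 260 min = 06:18.
The 1:1 starts at 10:38 and the all-hands starts at 06:18, so the all-hands is first.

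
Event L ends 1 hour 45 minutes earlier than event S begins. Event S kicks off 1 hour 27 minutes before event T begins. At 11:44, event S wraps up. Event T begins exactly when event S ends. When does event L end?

08:32

Event T starts at 11:44.
Event S starts at 11:44 − 87 min = 10:17.
Event L ends at 10:17 − 105 min = 08:32.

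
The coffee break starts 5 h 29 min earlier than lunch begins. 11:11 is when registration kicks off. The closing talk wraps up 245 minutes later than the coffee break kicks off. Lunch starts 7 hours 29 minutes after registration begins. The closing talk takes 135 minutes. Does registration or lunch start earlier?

Lunch starts at 11:11 + 449 min = 18:40.
Registration starts at 11:11 and lunch starts at 18:40, so registration is first.

registration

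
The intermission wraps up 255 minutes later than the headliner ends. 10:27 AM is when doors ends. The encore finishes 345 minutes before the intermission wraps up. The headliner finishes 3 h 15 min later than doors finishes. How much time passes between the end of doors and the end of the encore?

The headliner ends at 10:27 AM + 195 min = 1:42 PM.
The intermission ends at 1:42 PM + 255 min = 5:57 PM.
The encore ends at 5:57 PM − 345 min = 12:12 PM.
From 10:27 AM to 12:12 PM is 1 h 45 min.

1 h 45 min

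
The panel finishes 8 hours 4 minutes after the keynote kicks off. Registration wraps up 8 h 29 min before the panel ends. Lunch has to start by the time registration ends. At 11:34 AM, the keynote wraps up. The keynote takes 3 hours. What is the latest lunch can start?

The keynote starts at 11:34 AM − 180 min = 8:34 AM.
The panel ends at 8:34 AM + 484 min = 4:38 PM.
Registration ends at 4:38 PM − 509 min = 8:09 AM.
Lunch is bounded by registration, so the latest it can start is 8:09 AM.

8:09 AM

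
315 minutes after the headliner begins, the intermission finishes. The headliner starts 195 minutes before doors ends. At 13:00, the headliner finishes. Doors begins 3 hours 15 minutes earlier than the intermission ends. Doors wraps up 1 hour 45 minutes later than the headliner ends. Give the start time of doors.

13:30

Doors ends at 13:00 + 105 min = 14:45.
The headliner starts at 14:45 − 195 min = 11:30.
The intermission ends at 11:30 + 315 min = 16:45.
Doors starts at 16:45 − 195 min = 13:30.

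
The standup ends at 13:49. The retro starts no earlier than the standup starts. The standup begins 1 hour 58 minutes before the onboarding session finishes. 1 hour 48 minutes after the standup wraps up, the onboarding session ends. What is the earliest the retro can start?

The onboarding session ends at 13:49 + 108 min = 15:37.
The standup starts at 15:37 − 118 min = 13:39.
The retro is bounded by the standup, so the earliest it can start is 13:39.

13:39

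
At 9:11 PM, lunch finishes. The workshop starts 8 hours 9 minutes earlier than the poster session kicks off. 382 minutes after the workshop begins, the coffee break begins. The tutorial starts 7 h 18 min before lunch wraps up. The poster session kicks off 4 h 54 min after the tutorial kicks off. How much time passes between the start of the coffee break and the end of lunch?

4 h 11 min

The tutorial starts at 9:11 PM − 438 min = 1:53 PM.
The poster session starts at 1:53 PM + 294 min = 6:47 PM.
The workshop starts at 6:47 PM − 489 min = 10:38 AM.
The coffee break starts at 10:38 AM + 382 min = 5:00 PM.
From 5:00 PM to 9:11 PM is 4 h 11 min.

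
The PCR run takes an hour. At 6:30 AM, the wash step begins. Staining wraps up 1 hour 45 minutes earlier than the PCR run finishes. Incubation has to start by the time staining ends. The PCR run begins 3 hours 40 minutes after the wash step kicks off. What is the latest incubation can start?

The PCR run starts at 6:30 AM + 220 min = 10:10 AM.
The PCR run ends at 10:10 AM + 60 min = 11:10 AM.
Staining ends at 11:10 AM − 105 min = 9:25 AM.
Incubation is bounded by staining, so the latest it can start is 9:25 AM.

9:25 AM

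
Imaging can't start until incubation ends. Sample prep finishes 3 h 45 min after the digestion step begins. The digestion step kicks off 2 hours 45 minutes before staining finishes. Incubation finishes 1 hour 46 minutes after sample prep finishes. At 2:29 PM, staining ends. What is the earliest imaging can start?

The digestion step starts at 2:29 PM − 165 min = 11:44 AM.
Sample prep ends at 11:44 AM + 225 min = 3:29 PM.
Incubation ends at 3:29 PM + 106 min = 5:15 PM.
Imaging is bounded by incubation, so the earliest it can start is 5:15 PM.

5:15 PM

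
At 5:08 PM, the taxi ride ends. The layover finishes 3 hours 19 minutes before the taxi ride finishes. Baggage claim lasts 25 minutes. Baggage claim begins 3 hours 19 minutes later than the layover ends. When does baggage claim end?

5:33 PM

The layover ends at 5:08 PM − 199 min = 1:49 PM.
Baggage claim starts at 1:49 PM + 199 min = 5:08 PM.
Baggage claim ends at 5:08 PM + 25 min = 5:33 PM.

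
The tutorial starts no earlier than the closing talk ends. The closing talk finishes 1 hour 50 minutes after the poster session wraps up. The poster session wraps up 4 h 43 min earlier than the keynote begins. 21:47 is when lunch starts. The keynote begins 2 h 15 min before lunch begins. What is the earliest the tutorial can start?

16:39

The keynote starts at 21:47 − 135 min = 19:32.
The poster session ends at 19:32 − 283 min = 14:49.
The closing talk ends at 14:49 + 110 min = 16:39.
The tutorial is bounded by the closing talk, so the earliest it can start is 16:39.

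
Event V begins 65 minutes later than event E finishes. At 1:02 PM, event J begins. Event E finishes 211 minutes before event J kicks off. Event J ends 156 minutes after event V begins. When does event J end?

1:12 PM

Event E ends at 1:02 PM − 211 min = 9:31 AM.
Event V starts at 9:31 AM + 65 min = 10:36 AM.
Event J ends at 10:36 AM + 156 min = 1:12 PM.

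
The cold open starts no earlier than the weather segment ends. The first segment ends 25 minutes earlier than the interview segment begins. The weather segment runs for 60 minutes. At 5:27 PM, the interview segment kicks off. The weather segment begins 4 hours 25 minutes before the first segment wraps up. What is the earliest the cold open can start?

1:37 PM

The first segment ends at 5:27 PM − 25 min = 5:02 PM.
The weather segment starts at 5:02 PM − 265 min = 12:37 PM.
The weather segment ends at 12:37 PM + 60 min = 1:37 PM.
The cold open is bounded by the weather segment, so the earliest it can start is 1:37 PM.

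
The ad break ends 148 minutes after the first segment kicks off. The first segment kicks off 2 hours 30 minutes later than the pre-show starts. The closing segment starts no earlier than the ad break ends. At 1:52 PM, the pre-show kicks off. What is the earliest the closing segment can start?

The first segment starts at 1:52 PM + 150 min = 4:22 PM.
The ad break ends at 4:22 PM + 148 min = 6:50 PM.
The closing segment is bounded by the ad break, so the earliest it can start is 6:50 PM.

6:50 PM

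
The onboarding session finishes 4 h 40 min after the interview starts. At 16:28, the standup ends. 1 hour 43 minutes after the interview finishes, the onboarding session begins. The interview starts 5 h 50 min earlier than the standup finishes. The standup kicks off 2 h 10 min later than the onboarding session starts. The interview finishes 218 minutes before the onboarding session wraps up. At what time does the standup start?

15:33

The interview starts at 16:28 − 350 min = 10:38.
The onboarding session ends at 10:38 + 280 min = 15:18.
The interview ends at 15:18 − 218 min = 11:40.
The onboarding session starts at 11:40 + 103 min = 13:23.
The standup starts at 13:23 + 130 min = 15:33.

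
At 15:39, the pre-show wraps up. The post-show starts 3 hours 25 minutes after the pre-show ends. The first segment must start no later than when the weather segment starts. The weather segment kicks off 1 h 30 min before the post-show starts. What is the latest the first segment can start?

The post-show starts at 15:39 + 205 min = 19:04.
The weather segment starts at 19:04 − 90 min = 17:34.
The first segment is bounded by the weather segment, so the latest it can start is 17:34.

17:34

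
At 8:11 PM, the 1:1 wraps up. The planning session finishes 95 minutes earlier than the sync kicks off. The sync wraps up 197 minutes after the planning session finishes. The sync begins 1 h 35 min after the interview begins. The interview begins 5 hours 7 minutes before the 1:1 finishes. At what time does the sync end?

The interview starts at 8:11 PM − 307 min = 3:04 PM.
The sync starts at 3:04 PM + 95 min = 4:39 PM.
The planning session ends at 4:39 PM − 95 min = 3:04 PM.
The sync ends at 3:04 PM + 197 min = 6:21 PM.

6:21 PM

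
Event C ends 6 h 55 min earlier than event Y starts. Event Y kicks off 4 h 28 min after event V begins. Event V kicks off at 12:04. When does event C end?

Event Y starts at 12:04 + 268 min = 16:32.
Event C ends at 16:32 − 415 min = 09:37.

09:37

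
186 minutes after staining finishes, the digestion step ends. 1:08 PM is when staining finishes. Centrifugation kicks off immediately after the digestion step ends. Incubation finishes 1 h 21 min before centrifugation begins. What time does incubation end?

2:53 PM

The digestion step ends at 1:08 PM + 186 min = 4:14 PM.
So centrifugation starts at 4:14 PM.
Incubation ends at 4:14 PM − 81 min = 2:53 PM.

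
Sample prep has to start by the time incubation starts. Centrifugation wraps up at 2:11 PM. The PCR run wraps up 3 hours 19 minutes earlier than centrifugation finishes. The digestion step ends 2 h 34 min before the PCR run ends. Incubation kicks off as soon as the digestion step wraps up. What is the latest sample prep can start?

The PCR run ends at 2:11 PM − 199 min = 10:52 AM.
The digestion step ends at 10:52 AM − 154 min = 8:18 AM.
So incubation starts at 8:18 AM.
Sample prep is bounded by incubation, so the latest it can start is 8:18 AM.

8:18 AM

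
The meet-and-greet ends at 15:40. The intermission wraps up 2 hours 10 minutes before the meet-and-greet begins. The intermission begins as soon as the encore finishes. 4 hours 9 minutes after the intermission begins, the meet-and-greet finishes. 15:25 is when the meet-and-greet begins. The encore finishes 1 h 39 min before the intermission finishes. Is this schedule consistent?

No

The intermission ends at 15:25 − 130 min = 13:15.
The encore ends at 13:15 − 99 min = 11:36.
So the intermission starts at 11:36.
The meet-and-greet ends at 11:36 + 249 min = 15:45.
But the meet-and-greet is also said to end at 15:40 — a 5-minute conflict.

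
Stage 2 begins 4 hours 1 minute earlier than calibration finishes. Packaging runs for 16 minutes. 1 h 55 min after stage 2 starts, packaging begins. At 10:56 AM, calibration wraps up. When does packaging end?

9:06 AM

Stage 2 starts at 10:56 AM − 241 min = 6:55 AM.
Packaging starts at 6:55 AM + 115 min = 8:50 AM.
Packaging ends at 8:50 AM + 16 min = 9:06 AM.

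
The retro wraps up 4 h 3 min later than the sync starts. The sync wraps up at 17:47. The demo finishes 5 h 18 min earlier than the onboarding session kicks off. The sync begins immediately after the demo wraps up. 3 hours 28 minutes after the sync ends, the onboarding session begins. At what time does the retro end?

The onboarding session starts at 17:47 + 208 min = 21:15.
The demo ends at 21:15 − 318 min = 15:57.
So the sync starts at 15:57.
The retro ends at 15:57 + 243 min = 20:00.

20:00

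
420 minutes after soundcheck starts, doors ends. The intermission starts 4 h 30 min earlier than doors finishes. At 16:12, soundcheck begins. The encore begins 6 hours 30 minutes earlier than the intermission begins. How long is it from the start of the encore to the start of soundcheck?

4 hours

Doors ends at 16:12 + 420 min = 23:12.
The intermission starts at 23:12 − 270 min = 18:42.
The encore starts at 18:42 − 390 min = 12:12.
From 12:12 to 16:12 is 4 hours.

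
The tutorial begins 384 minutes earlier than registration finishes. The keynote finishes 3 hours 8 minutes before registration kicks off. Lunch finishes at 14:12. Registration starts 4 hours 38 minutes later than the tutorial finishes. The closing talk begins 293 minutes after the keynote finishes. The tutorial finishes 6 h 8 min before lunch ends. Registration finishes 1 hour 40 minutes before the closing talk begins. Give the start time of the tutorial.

06:23

The tutorial ends at 14:12 − 368 min = 08:04.
Registration starts at 08:04 + 278 min = 12:42.
The keynote ends at 12:42 − 188 min = 09:34.
The closing talk starts at 09:34 + 293 min = 14:27.
Registration ends at 14:27 − 100 min = 12:47.
The tutorial starts at 12:47 − 384 min = 06:23.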